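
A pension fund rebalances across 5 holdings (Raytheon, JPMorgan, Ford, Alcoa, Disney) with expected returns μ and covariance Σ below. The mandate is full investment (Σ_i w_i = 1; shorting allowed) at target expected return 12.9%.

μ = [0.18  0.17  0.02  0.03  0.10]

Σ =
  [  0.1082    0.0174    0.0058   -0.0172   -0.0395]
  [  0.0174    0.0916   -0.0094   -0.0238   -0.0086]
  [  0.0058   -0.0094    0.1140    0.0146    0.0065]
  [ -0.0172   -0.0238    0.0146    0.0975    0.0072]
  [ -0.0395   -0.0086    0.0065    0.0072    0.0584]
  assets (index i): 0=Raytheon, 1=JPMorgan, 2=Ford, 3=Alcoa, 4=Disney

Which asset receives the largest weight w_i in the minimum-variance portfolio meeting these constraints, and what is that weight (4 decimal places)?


p=Σ⁻¹μ = [2.9450  1.9114  -0.1702  1.0330  3.8773]
q=Σ⁻¹𝟙 = [20.0311  14.2104  5.3707  14.2087  30.4148]
a=μᵀp=1.270357  b=𝟙ᵀp=9.596527  c=𝟙ᵀq=84.235683  D=ac−b²=14.916058
λ₁=(c·0.129−b)/D = (84.235683·0.129−9.596527)/14.916058 = 0.085135
λ₂=(a−b·0.129)/D = (1.270357−9.596527·0.129)/14.916058 = 0.002172
w* = 0.085135·p + 0.002172·q:
  w_0 = 0.085135·2.9450 + 0.002172·20.0311 = 0.2942  (Raytheon)
  w_1 = 0.085135·1.9114 + 0.002172·14.2104 = 0.1936  (JPMorgan)
  w_2 = 0.085135·-0.1702 + 0.002172·5.3707 = -0.0028  (Ford)
  w_3 = 0.085135·1.0330 + 0.002172·14.2087 = 0.1188  (Alcoa)
  w_4 = 0.085135·3.8773 + 0.002172·30.4148 = 0.3962  (Disney)
Σw_i=1.0000  μᵀw=0.1290
σ²=wᵀΣw=λ₁·μ_p+λ₂ = 0.085135·0.129 + 0.002172 = 0.013155 ≈ 0.0132

Disney (0.3962)


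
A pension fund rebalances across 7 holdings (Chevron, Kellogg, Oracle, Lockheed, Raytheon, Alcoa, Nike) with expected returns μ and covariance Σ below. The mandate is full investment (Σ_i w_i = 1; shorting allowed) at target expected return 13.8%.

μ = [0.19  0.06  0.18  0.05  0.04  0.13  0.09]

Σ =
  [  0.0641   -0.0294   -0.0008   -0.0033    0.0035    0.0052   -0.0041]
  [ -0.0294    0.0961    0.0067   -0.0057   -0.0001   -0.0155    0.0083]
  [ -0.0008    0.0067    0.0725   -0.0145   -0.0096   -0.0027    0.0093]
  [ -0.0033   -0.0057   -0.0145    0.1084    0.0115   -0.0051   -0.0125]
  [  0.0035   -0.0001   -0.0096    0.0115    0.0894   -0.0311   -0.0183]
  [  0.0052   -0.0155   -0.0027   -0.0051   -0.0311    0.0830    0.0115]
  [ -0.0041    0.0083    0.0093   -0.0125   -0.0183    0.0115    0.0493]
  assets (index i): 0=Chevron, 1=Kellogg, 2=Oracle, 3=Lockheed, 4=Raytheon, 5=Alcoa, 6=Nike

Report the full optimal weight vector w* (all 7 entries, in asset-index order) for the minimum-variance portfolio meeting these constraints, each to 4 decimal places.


0.3115  0.1188  0.2243  0.0601  0.0644  0.1461  0.0748

p=Σ⁻¹μ = [3.7597  1.8667  2.6537  1.1619  1.5408  2.1815  1.6810]
q=Σ⁻¹𝟙 = [23.7516  18.7469  15.9046  14.3587  22.0039  20.5009  23.1291]
a=μᵀp=1.858619  b=𝟙ᵀp=14.845267  c=𝟙ᵀq=138.395546  D=ac−b²=36.842609
λ₁=(c·0.138−b)/D = (138.395546·0.138−14.845267)/36.842609 = 0.115446
λ₂=(a−b·0.138)/D = (1.858619−14.845267·0.138)/36.842609 = -0.005158
w* = 0.115446·p + -0.005158·q:
  w_0 = 0.115446·3.7597 + -0.005158·23.7516 = 0.3115  (Chevron)
  w_1 = 0.115446·1.8667 + -0.005158·18.7469 = 0.1188  (Kellogg)
  w_2 = 0.115446·2.6537 + -0.005158·15.9046 = 0.2243  (Oracle)
  w_3 = 0.115446·1.1619 + -0.005158·14.3587 = 0.0601  (Lockheed)
  w_4 = 0.115446·1.5408 + -0.005158·22.0039 = 0.0644  (Raytheon)
  w_5 = 0.115446·2.1815 + -0.005158·20.5009 = 0.1461  (Alcoa)
  w_6 = 0.115446·1.6810 + -0.005158·23.1291 = 0.0748  (Nike)
Σw_i=1.0000  μᵀw=0.1380
σ²=wᵀΣw=λ₁·μ_p+λ₂ = 0.115446·0.138 + -0.005158 = 0.010774 ≈ 0.0108


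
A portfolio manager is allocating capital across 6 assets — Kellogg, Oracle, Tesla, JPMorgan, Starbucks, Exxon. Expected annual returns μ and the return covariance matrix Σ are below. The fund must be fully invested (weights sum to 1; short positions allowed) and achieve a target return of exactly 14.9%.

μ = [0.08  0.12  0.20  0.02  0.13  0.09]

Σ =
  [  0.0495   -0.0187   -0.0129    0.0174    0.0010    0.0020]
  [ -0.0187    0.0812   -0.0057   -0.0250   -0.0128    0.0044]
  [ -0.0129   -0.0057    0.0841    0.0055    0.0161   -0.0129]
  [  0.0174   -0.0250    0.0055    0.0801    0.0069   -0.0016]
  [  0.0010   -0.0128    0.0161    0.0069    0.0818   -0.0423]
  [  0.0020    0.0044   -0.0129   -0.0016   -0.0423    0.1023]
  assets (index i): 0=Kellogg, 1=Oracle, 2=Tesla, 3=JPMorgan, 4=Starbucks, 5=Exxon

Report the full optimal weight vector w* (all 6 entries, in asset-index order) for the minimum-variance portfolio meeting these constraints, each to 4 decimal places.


g=Σ⁻¹μ = [3.2586  2.7158  2.9065  0.0178  2.4830  2.0927]
h=Σ⁻¹𝟙 = [28.9148  26.1119  16.1193  11.7559  21.7777  19.3081]
a=μᵀg=1.679378  b=𝟙ᵀg=13.474428  c=𝟙ᵀh=123.987791  D=ac−b²=26.662122
λ₁=(c·0.149−b)/D = (123.987791·0.149−13.474428)/26.662122 = 0.187523
λ₂=(a−b·0.149)/D = (1.679378−13.474428·0.149)/26.662122 = -0.012314
w* = 0.187523·g + -0.012314·h:
  w_0 = 0.187523·3.2586 + -0.012314·28.9148 = 0.2550  (Kellogg)
  w_1 = 0.187523·2.7158 + -0.012314·26.1119 = 0.1877  (Oracle)
  w_2 = 0.187523·2.9065 + -0.012314·16.1193 = 0.3465  (Tesla)
  w_3 = 0.187523·0.0178 + -0.012314·11.7559 = -0.1414  (JPMorgan)
  w_4 = 0.187523·2.4830 + -0.012314·21.7777 = 0.1975  (Starbucks)
  w_5 = 0.187523·2.0927 + -0.012314·19.3081 = 0.1547  (Exxon)
Σw_i=1.0000  μᵀw=0.1490
σ²=wᵀΣw=λ₁·μ_p+λ₂ = 0.187523·0.149 + -0.012314 = 0.015627 ≈ 0.0156

0.2550  0.1877  0.3465  -0.1414  0.1975  0.1547


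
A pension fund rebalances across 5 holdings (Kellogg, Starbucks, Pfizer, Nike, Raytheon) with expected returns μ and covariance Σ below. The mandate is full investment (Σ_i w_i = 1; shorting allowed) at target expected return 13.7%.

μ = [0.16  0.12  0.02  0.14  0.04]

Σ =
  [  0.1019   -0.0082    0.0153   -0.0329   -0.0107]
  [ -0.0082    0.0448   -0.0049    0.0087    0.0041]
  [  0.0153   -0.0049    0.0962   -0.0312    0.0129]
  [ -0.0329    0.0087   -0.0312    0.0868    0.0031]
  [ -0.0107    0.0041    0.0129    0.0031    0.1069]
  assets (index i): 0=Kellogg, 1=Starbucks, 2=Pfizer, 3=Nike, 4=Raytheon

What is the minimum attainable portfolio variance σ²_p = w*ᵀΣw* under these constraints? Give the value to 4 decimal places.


g=Σ⁻¹μ = [2.5410  2.6935  0.7197  2.5517  0.3644]
h=Σ⁻¹𝟙 = [16.9151  22.2777  14.4753  20.6220  7.8484]
a=μᵀg=1.115986  b=𝟙ᵀg=8.870262  c=𝟙ᵀh=82.138487  D=ac−b²=12.983882
λ₁=(c·0.137−b)/D = (82.138487·0.137−8.870262)/12.983882 = 0.183513
λ₂=(a−b·0.137)/D = (1.115986−8.870262·0.137)/12.983882 = -0.007643
w* = 0.183513·g + -0.007643·h:
  w_0 = 0.183513·2.5410 + -0.007643·16.9151 = 0.3370  (Kellogg)
  w_1 = 0.183513·2.6935 + -0.007643·22.2777 = 0.3240  (Starbucks)
  w_2 = 0.183513·0.7197 + -0.007643·14.4753 = 0.0214  (Pfizer)
  w_3 = 0.183513·2.5517 + -0.007643·20.6220 = 0.3107  (Nike)
  w_4 = 0.183513·0.3644 + -0.007643·7.8484 = 0.0069  (Raytheon)
Σw_i=1.0000  μᵀw=0.1370
σ²=wᵀΣw=λ₁·μ_p+λ₂ = 0.183513·0.137 + -0.007643 = 0.017498 ≈ 0.0175

0.0175


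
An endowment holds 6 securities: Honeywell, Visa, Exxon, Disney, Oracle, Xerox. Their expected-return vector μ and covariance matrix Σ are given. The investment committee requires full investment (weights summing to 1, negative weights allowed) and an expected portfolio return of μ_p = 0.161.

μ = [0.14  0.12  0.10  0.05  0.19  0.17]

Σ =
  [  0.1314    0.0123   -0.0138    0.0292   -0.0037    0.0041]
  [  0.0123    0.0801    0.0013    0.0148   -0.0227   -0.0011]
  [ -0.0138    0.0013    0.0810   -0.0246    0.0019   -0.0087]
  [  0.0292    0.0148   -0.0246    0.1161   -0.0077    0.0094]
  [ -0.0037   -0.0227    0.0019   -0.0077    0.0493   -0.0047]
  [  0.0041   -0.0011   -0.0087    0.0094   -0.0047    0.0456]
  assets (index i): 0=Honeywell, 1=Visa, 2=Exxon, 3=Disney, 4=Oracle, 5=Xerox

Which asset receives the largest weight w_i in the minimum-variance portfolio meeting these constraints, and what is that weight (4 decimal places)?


x=Σ⁻¹μ = [0.9473  2.9638  1.7678  0.1943  5.6903  4.5981]
y=Σ⁻¹𝟙 = [5.8678  19.4243  17.7079  8.4149  32.8647  26.9020]
a=μᵀx=2.537608  b=𝟙ᵀx=16.161587  c=𝟙ᵀy=111.181659  D=ac−b²=20.938589
λ₁=(c·0.161−b)/D = (111.181659·0.161−16.161587)/20.938589 = 0.083036
λ₂=(a−b·0.161)/D = (2.537608−16.161587·0.161)/20.938589 = -0.003076
w* = 0.083036·x + -0.003076·y:
  w_0 = 0.083036·0.9473 + -0.003076·5.8678 = 0.0606  (Honeywell)
  w_1 = 0.083036·2.9638 + -0.003076·19.4243 = 0.1864  (Visa)
  w_2 = 0.083036·1.7678 + -0.003076·17.7079 = 0.0923  (Exxon)
  w_3 = 0.083036·0.1943 + -0.003076·8.4149 = -0.0098  (Disney)
  w_4 = 0.083036·5.6903 + -0.003076·32.8647 = 0.3714  (Oracle)
  w_5 = 0.083036·4.5981 + -0.003076·26.9020 = 0.2991  (Xerox)
Σw_i=1.0000  μᵀw=0.1610
σ²=wᵀΣw=λ₁·μ_p+λ₂ = 0.083036·0.161 + -0.003076 = 0.010293 ≈ 0.0103

Oracle (0.3714)


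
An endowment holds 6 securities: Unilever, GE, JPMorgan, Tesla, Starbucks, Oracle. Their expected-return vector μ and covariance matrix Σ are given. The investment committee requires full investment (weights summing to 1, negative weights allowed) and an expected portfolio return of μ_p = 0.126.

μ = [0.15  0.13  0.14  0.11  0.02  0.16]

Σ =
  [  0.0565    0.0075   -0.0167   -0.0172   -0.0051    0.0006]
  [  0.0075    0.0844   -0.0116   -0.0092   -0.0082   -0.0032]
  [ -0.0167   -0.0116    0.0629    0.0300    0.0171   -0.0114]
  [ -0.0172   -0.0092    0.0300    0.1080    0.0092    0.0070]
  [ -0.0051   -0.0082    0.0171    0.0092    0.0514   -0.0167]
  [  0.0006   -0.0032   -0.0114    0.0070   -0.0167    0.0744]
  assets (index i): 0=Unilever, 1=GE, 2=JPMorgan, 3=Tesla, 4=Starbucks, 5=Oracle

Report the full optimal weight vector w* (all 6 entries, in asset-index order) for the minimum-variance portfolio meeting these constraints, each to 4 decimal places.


x=Σ⁻¹μ = [3.6611  1.9477  3.6462  0.5097  0.6915  2.8707]
y=Σ⁻¹𝟙 = [25.1905  16.1669  20.4124  5.5255  23.8689  21.8986]
a=μᵀx=1.842049  b=𝟙ᵀx=13.326972  c=𝟙ᵀy=113.062823  D=ac−b²=30.659128
λ₁=(c·0.126−b)/D = (113.062823·0.126−13.326972)/30.659128 = 0.029973
λ₂=(a−b·0.126)/D = (1.842049−13.326972·0.126)/30.659128 = 0.005312
w* = 0.029973·x + 0.005312·y:
  w_0 = 0.029973·3.6611 + 0.005312·25.1905 = 0.2435  (Unilever)
  w_1 = 0.029973·1.9477 + 0.005312·16.1669 = 0.1443  (GE)
  w_2 = 0.029973·3.6462 + 0.005312·20.4124 = 0.2177  (JPMorgan)
  w_3 = 0.029973·0.5097 + 0.005312·5.5255 = 0.0446  (Tesla)
  w_4 = 0.029973·0.6915 + 0.005312·23.8689 = 0.1475  (Starbucks)
  w_5 = 0.029973·2.8707 + 0.005312·21.8986 = 0.2024  (Oracle)
Σw_i=1.0000  μᵀw=0.1260
σ²=wᵀΣw=λ₁·μ_p+λ₂ = 0.029973·0.126 + 0.005312 = 0.009088 ≈ 0.0091

0.2435  0.1443  0.2177  0.0446  0.1475  0.2024


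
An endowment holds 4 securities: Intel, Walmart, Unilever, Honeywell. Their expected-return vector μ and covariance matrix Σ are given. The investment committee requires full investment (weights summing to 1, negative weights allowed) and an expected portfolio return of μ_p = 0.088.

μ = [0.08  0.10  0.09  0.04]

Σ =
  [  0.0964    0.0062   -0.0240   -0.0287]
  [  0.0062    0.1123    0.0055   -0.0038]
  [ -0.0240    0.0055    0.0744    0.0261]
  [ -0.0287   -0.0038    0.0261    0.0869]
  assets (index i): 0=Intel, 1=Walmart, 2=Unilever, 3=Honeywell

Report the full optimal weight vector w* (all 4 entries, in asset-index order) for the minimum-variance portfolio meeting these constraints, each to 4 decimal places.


g=Σ⁻¹μ = [1.2745  0.7689  1.3894  0.4975]
h=Σ⁻¹𝟙 = [17.2949  7.7316  13.7363  13.4318]
a=μᵀg=0.323795  b=𝟙ᵀg=3.930299  c=𝟙ᵀh=52.194706  D=ac−b²=1.453134
λ₁=(c·0.088−b)/D = (52.194706·0.088−3.930299)/1.453134 = 0.456142
λ₂=(a−b·0.088)/D = (0.323795−3.930299·0.088)/1.453134 = -0.015189
w* = 0.456142·g + -0.015189·h:
  w_0 = 0.456142·1.2745 + -0.015189·17.2949 = 0.3186  (Intel)
  w_1 = 0.456142·0.7689 + -0.015189·7.7316 = 0.2333  (Walmart)
  w_2 = 0.456142·1.3894 + -0.015189·13.7363 = 0.4251  (Unilever)
  w_3 = 0.456142·0.4975 + -0.015189·13.4318 = 0.0229  (Honeywell)
Σw_i=1.0000  μᵀw=0.0880
σ²=wᵀΣw=λ₁·μ_p+λ₂ = 0.456142·0.088 + -0.015189 = 0.024952 ≈ 0.0250

0.3186  0.2333  0.4251  0.0229


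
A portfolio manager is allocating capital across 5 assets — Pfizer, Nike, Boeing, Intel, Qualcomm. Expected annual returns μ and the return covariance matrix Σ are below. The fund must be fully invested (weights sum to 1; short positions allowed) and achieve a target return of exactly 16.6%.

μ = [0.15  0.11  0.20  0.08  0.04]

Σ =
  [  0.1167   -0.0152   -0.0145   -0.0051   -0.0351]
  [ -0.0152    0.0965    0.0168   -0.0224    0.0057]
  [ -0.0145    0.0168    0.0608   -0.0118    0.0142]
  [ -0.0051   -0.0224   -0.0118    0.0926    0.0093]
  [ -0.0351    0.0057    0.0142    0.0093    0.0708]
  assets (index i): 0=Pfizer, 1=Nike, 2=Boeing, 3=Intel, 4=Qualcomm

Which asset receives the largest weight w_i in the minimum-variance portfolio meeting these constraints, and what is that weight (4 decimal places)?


Boeing (0.5375)

p=Σ⁻¹μ = [2.1427  1.1959  3.6616  1.6800  0.5759]
q=Σ⁻¹𝟙 = [17.9692  12.9334  16.2227  15.3047  16.7274]
a=μᵀp=1.342703  b=𝟙ᵀp=9.256049  c=𝟙ᵀq=79.157301  D=ac−b²=20.610300
λ₁=(c·0.166−b)/D = (79.157301·0.166−9.256049)/20.610300 = 0.188453
λ₂=(a−b·0.166)/D = (1.342703−9.256049·0.166)/20.610300 = -0.009403
w* = 0.188453·p + -0.009403·q:
  w_0 = 0.188453·2.1427 + -0.009403·17.9692 = 0.2348  (Pfizer)
  w_1 = 0.188453·1.1959 + -0.009403·12.9334 = 0.1038  (Nike)
  w_2 = 0.188453·3.6616 + -0.009403·16.2227 = 0.5375  (Boeing)
  w_3 = 0.188453·1.6800 + -0.009403·15.3047 = 0.1727  (Intel)
  w_4 = 0.188453·0.5759 + -0.009403·16.7274 = -0.0488  (Qualcomm)
Σw_i=1.0000  μᵀw=0.1660
σ²=wᵀΣw=λ₁·μ_p+λ₂ = 0.188453·0.166 + -0.009403 = 0.021880 ≈ 0.0219


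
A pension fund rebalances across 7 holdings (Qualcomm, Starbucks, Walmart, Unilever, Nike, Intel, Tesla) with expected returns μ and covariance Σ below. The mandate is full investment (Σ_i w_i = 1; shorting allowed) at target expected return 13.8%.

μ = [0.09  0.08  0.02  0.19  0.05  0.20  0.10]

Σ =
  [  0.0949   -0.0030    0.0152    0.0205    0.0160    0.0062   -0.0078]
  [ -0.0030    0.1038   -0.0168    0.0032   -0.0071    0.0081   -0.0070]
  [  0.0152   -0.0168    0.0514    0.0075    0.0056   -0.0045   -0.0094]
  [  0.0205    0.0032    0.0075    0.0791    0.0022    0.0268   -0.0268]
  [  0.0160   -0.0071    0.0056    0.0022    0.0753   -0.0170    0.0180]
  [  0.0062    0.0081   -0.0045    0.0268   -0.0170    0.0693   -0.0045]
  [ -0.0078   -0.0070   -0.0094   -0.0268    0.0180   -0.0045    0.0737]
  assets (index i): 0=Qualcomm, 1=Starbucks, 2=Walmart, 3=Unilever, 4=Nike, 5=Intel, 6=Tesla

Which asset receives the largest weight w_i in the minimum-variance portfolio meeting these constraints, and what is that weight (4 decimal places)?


Tesla (0.2636)

x=Σ⁻¹μ = [0.3304  0.8682  0.8305  2.2638  0.4661  2.2052  2.4242]
y=Σ⁻¹𝟙 = [3.7687  14.5528  25.4844  10.9258  9.6690  13.5596  21.0394]
a=μᵀx=1.252678  b=𝟙ᵀx=9.388292  c=𝟙ᵀy=98.999679  D=ac−b²=35.874693
λ₁=(c·0.138−b)/D = (98.999679·0.138−9.388292)/35.874693 = 0.119128
λ₂=(a−b·0.138)/D = (1.252678−9.388292·0.138)/35.874693 = -0.001196
w* = 0.119128·x + -0.001196·y:
  w_0 = 0.119128·0.3304 + -0.001196·3.7687 = 0.0348  (Qualcomm)
  w_1 = 0.119128·0.8682 + -0.001196·14.5528 = 0.0860  (Starbucks)
  w_2 = 0.119128·0.8305 + -0.001196·25.4844 = 0.0685  (Walmart)
  w_3 = 0.119128·2.2638 + -0.001196·10.9258 = 0.2566  (Unilever)
  w_4 = 0.119128·0.4661 + -0.001196·9.6690 = 0.0440  (Nike)
  w_5 = 0.119128·2.2052 + -0.001196·13.5596 = 0.2465  (Intel)
  w_6 = 0.119128·2.4242 + -0.001196·21.0394 = 0.2636  (Tesla)
Σw_i=1.0000  μᵀw=0.1380
σ²=wᵀΣw=λ₁·μ_p+λ₂ = 0.119128·0.138 + -0.001196 = 0.015244 ≈ 0.0152


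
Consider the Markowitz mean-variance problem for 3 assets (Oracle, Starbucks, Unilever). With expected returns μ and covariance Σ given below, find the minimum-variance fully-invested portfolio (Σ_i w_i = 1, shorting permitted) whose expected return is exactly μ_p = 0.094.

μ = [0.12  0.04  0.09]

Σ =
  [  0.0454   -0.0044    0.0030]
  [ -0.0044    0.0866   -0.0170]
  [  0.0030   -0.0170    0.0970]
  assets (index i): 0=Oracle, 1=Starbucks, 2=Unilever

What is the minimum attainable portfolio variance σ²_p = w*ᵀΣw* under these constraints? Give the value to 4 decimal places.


x=Σ⁻¹μ = [2.6547  0.7900  0.9842]
y=Σ⁻¹𝟙 = [22.6806  15.1055  12.2552]
a=μᵀx=0.438739  b=𝟙ᵀx=4.428853  c=𝟙ᵀy=50.041203  D=ac−b²=2.340291
λ₁=(c·0.094−b)/D = (50.041203·0.094−4.428853)/2.340291 = 0.117515
λ₂=(a−b·0.094)/D = (0.438739−4.428853·0.094)/2.340291 = 0.009583
w* = 0.117515·x + 0.009583·y:
  w_0 = 0.117515·2.6547 + 0.009583·22.6806 = 0.5293  (Oracle)
  w_1 = 0.117515·0.7900 + 0.009583·15.1055 = 0.2376  (Starbucks)
  w_2 = 0.117515·0.9842 + 0.009583·12.2552 = 0.2331  (Unilever)
Σw_i=1.0000  μᵀw=0.0940
σ²=wᵀΣw=λ₁·μ_p+λ₂ = 0.117515·0.094 + 0.009583 = 0.020629 ≈ 0.0206

0.0206


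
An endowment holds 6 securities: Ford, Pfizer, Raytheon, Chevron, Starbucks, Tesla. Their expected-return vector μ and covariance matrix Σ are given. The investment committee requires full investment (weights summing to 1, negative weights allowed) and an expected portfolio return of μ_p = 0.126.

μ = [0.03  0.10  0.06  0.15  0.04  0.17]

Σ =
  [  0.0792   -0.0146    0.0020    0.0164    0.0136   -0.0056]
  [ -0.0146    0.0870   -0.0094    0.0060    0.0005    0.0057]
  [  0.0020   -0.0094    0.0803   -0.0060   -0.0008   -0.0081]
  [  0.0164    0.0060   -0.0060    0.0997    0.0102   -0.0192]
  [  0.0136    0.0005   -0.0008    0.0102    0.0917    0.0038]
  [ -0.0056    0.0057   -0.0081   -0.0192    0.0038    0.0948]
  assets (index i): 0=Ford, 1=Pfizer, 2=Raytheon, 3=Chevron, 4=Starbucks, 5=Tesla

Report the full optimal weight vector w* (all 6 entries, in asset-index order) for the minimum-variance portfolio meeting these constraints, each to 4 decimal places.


0.0423  0.1551  0.1809  0.2788  0.0135  0.3295

p=Σ⁻¹μ = [0.2928  1.0547  1.2303  1.8867  0.0955  2.2305]
q=Σ⁻¹𝟙 = [12.3531  13.6706  15.9315  9.9776  7.4666  13.5390]
a=μᵀp=0.854086  b=𝟙ᵀp=6.790473  c=𝟙ᵀq=72.938419  D=ac−b²=16.185139
λ₁=(c·0.126−b)/D = (72.938419·0.126−6.790473)/16.185139 = 0.148270
λ₂=(a−b·0.126)/D = (0.854086−6.790473·0.126)/16.185139 = -0.000094
w* = 0.148270·p + -0.000094·q:
  w_0 = 0.148270·0.2928 + -0.000094·12.3531 = 0.0423  (Ford)
  w_1 = 0.148270·1.0547 + -0.000094·13.6706 = 0.1551  (Pfizer)
  w_2 = 0.148270·1.2303 + -0.000094·15.9315 = 0.1809  (Raytheon)
  w_3 = 0.148270·1.8867 + -0.000094·9.9776 = 0.2788  (Chevron)
  w_4 = 0.148270·0.0955 + -0.000094·7.4666 = 0.0135  (Starbucks)
  w_5 = 0.148270·2.2305 + -0.000094·13.5390 = 0.3295  (Tesla)
Σw_i=1.0000  μᵀw=0.1260
σ²=wᵀΣw=λ₁·μ_p+λ₂ = 0.148270·0.126 + -0.000094 = 0.018588 ≈ 0.0186


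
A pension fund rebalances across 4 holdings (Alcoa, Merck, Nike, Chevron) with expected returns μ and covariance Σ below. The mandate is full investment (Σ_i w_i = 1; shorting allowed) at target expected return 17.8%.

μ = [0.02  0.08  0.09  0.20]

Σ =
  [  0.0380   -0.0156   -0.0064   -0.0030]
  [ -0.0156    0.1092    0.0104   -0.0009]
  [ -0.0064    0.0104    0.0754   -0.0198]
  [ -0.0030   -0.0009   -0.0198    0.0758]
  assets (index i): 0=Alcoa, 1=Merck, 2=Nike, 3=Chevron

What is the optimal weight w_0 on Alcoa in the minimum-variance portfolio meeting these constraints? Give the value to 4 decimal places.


-0.1200

x=Σ⁻¹μ = [1.4455  0.7695  2.0619  3.2435]
y=Σ⁻¹𝟙 = [36.4233  12.6344  19.8559  19.9708]
a=μᵀx=0.924737  b=𝟙ᵀx=7.520410  c=𝟙ᵀy=88.884431  D=ac−b²=25.638144
λ₁=(c·0.178−b)/D = (88.884431·0.178−7.520410)/25.638144 = 0.323776
λ₂=(a−b·0.178)/D = (0.924737−7.520410·0.178)/25.638144 = -0.016144
w* = 0.323776·x + -0.016144·y:
  w_0 = 0.323776·1.4455 + -0.016144·36.4233 = -0.1200  (Alcoa)
  w_1 = 0.323776·0.7695 + -0.016144·12.6344 = 0.0452  (Merck)
  w_2 = 0.323776·2.0619 + -0.016144·19.8559 = 0.3471  (Nike)
  w_3 = 0.323776·3.2435 + -0.016144·19.9708 = 0.7278  (Chevron)
Σw_i=1.0000  μᵀw=0.1780
σ²=wᵀΣw=λ₁·μ_p+λ₂ = 0.323776·0.178 + -0.016144 = 0.041488 ≈ 0.0415


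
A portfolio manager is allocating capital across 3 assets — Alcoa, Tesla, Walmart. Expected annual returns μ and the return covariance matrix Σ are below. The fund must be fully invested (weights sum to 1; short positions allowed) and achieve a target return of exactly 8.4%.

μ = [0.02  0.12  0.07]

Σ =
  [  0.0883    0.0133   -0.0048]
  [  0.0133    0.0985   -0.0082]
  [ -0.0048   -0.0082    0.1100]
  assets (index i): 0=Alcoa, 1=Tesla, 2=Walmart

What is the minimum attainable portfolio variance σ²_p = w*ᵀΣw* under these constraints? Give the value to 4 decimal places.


g=Σ⁻¹μ = [0.0752  1.2692  0.7343]
h=Σ⁻¹𝟙 = [10.4373  9.5973  10.2618]
a=μᵀg=0.205212  b=𝟙ᵀg=2.078743  c=𝟙ᵀh=30.296345  D=ac−b²=1.896007
λ₁=(c·0.084−b)/D = (30.296345·0.084−2.078743)/1.896007 = 0.245859
λ₂=(a−b·0.084)/D = (0.205212−2.078743·0.084)/1.896007 = 0.016138
w* = 0.245859·g + 0.016138·h:
  w_0 = 0.245859·0.0752 + 0.016138·10.4373 = 0.1869  (Alcoa)
  w_1 = 0.245859·1.2692 + 0.016138·9.5973 = 0.4669  (Tesla)
  w_2 = 0.245859·0.7343 + 0.016138·10.2618 = 0.3461  (Walmart)
Σw_i=1.0000  μᵀw=0.0840
σ²=wᵀΣw=λ₁·μ_p+λ₂ = 0.245859·0.084 + 0.016138 = 0.036790 ≈ 0.0368

0.0368


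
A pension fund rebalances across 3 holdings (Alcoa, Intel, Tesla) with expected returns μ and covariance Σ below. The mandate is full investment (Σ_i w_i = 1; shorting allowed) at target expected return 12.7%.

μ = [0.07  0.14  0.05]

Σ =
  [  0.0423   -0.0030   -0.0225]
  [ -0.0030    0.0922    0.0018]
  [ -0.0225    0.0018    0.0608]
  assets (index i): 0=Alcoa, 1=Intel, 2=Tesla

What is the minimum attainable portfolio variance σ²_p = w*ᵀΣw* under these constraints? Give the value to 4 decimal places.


x=Σ⁻¹μ = [2.7131  1.5720  1.7798]
y=Σ⁻¹𝟙 = [41.1225  11.5725  31.3228]
a=μᵀx=0.498981  b=𝟙ᵀx=6.064864  c=𝟙ᵀy=84.017756  D=ac−b²=5.140728
λ₁=(c·0.127−b)/D = (84.017756·0.127−6.064864)/5.140728 = 0.895864
λ₂=(a−b·0.127)/D = (0.498981−6.064864·0.127)/5.140728 = -0.052766
w* = 0.895864·x + -0.052766·y:
  w_0 = 0.895864·2.7131 + -0.052766·41.1225 = 0.2607  (Alcoa)
  w_1 = 0.895864·1.5720 + -0.052766·11.5725 = 0.7976  (Intel)
  w_2 = 0.895864·1.7798 + -0.052766·31.3228 = -0.0583  (Tesla)
Σw_i=1.0000  μᵀw=0.1270
σ²=wᵀΣw=λ₁·μ_p+λ₂ = 0.895864·0.127 + -0.052766 = 0.061009 ≈ 0.0610

0.0610


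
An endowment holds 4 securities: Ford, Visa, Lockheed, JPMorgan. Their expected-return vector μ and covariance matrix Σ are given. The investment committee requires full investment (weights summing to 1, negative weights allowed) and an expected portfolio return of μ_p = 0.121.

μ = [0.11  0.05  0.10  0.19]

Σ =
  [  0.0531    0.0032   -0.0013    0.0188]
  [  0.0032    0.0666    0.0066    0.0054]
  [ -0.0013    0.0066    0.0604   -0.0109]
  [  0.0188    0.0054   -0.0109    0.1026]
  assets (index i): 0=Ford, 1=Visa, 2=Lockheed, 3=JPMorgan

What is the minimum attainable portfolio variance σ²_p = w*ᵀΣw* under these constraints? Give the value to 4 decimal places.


0.0209

g=Σ⁻¹μ = [1.4713  0.3410  1.9701  1.7736]
h=Σ⁻¹𝟙 = [15.6788  11.9192  17.0454  8.0572]
a=μᵀg=0.712890  b=𝟙ᵀg=5.556029  c=𝟙ᵀh=52.700533  D=ac−b²=6.700216
λ₁=(c·0.121−b)/D = (52.700533·0.121−5.556029)/6.700216 = 0.122494
λ₂=(a−b·0.121)/D = (0.712890−5.556029·0.121)/6.700216 = 0.006061
w* = 0.122494·g + 0.006061·h:
  w_0 = 0.122494·1.4713 + 0.006061·15.6788 = 0.2753  (Ford)
  w_1 = 0.122494·0.3410 + 0.006061·11.9192 = 0.1140  (Visa)
  w_2 = 0.122494·1.9701 + 0.006061·17.0454 = 0.3446  (Lockheed)
  w_3 = 0.122494·1.7736 + 0.006061·8.0572 = 0.2661  (JPMorgan)
Σw_i=1.0000  μᵀw=0.1210
σ²=wᵀΣw=λ₁·μ_p+λ₂ = 0.122494·0.121 + 0.006061 = 0.020883 ≈ 0.0209


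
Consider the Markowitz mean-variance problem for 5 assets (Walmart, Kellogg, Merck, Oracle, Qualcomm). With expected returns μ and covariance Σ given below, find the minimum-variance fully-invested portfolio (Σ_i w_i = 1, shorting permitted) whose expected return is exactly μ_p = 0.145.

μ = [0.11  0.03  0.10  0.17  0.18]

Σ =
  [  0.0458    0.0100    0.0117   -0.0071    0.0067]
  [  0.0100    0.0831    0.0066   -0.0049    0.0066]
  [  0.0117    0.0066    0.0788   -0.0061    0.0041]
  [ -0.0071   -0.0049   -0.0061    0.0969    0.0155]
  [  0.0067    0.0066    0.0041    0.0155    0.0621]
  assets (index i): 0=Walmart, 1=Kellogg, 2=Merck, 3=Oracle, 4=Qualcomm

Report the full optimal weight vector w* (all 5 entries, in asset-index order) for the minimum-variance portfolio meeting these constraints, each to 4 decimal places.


g=Σ⁻¹μ = [2.0903  -0.0483  0.9725  1.6126  2.2115]
h=Σ⁻¹𝟙 = [17.6831  9.0131  9.6584  11.1074  9.8273]
a=μᵀg=0.997938  b=𝟙ᵀg=6.838542  c=𝟙ᵀh=57.289299  D=ac−b²=10.405495
λ₁=(c·0.145−b)/D = (57.289299·0.145−6.838542)/10.405495 = 0.141118
λ₂=(a−b·0.145)/D = (0.997938−6.838542·0.145)/10.405495 = 0.000610
w* = 0.141118·g + 0.000610·h:
  w_0 = 0.141118·2.0903 + 0.000610·17.6831 = 0.3058  (Walmart)
  w_1 = 0.141118·-0.0483 + 0.000610·9.0131 = -0.0013  (Kellogg)
  w_2 = 0.141118·0.9725 + 0.000610·9.6584 = 0.1431  (Merck)
  w_3 = 0.141118·1.6126 + 0.000610·11.1074 = 0.2343  (Oracle)
  w_4 = 0.141118·2.2115 + 0.000610·9.8273 = 0.3181  (Qualcomm)
Σw_i=1.0000  μᵀw=0.1450
σ²=wᵀΣw=λ₁·μ_p+λ₂ = 0.141118·0.145 + 0.000610 = 0.021072 ≈ 0.0211

0.3058  -0.0013  0.1431  0.2343  0.3181


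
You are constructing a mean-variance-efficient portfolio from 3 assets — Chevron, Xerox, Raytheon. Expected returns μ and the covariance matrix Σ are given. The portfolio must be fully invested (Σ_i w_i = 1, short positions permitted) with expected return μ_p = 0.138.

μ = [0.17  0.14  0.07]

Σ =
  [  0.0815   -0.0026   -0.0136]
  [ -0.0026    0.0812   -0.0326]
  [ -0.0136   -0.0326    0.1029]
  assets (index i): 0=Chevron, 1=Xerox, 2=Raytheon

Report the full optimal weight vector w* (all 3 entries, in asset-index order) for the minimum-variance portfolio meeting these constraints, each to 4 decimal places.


0.4194  0.3723  0.2083

x=Σ⁻¹μ = [2.4682  2.5289  1.8077]
y=Σ⁻¹𝟙 = [15.9502  20.1350  18.2053]
a=μᵀx=0.900182  b=𝟙ᵀx=6.804810  c=𝟙ᵀy=54.290525  D=ac−b²=2.565930
λ₁=(c·0.138−b)/D = (54.290525·0.138−6.804810)/2.565930 = 0.267849
λ₂=(a−b·0.138)/D = (0.900182−6.804810·0.138)/2.565930 = -0.015153
w* = 0.267849·x + -0.015153·y:
  w_0 = 0.267849·2.4682 + -0.015153·15.9502 = 0.4194  (Chevron)
  w_1 = 0.267849·2.5289 + -0.015153·20.1350 = 0.3723  (Xerox)
  w_2 = 0.267849·1.8077 + -0.015153·18.2053 = 0.2083  (Raytheon)
Σw_i=1.0000  μᵀw=0.1380
σ²=wᵀΣw=λ₁·μ_p+λ₂ = 0.267849·0.138 + -0.015153 = 0.021810 ≈ 0.0218


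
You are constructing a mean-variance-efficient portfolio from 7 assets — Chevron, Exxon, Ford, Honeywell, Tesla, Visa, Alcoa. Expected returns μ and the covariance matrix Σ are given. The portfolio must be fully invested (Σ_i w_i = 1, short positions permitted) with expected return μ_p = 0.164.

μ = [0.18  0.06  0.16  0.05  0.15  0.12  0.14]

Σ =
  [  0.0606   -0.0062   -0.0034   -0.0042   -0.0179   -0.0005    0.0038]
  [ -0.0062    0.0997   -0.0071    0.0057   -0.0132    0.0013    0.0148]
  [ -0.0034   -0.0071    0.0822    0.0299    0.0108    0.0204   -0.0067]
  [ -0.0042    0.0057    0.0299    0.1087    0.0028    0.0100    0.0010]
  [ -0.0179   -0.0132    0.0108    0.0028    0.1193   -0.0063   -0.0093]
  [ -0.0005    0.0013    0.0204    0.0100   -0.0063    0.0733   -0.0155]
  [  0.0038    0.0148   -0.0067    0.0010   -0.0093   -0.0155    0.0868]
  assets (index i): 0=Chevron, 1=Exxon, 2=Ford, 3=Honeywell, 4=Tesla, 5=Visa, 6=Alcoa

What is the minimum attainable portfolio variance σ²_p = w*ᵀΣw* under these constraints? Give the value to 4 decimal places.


u=Σ⁻¹μ = [3.6298  0.9055  1.6813  -0.1435  2.0007  1.7847  1.9641]
v=Σ⁻¹𝟙 = [21.8639  11.2961  7.6430  5.5156  13.9036  14.7152  13.2813]
a=μᵀu=1.758784  b=𝟙ᵀu=11.822687  c=𝟙ᵀv=88.218805  D=ac−b²=15.381906
λ₁=(c·0.164−b)/D = (88.218805·0.164−11.822687)/15.381906 = 0.171968
λ₂=(a−b·0.164)/D = (1.758784−11.822687·0.164)/15.381906 = -0.011711
w* = 0.171968·u + -0.011711·v:
  w_0 = 0.171968·3.6298 + -0.011711·21.8639 = 0.3682  (Chevron)
  w_1 = 0.171968·0.9055 + -0.011711·11.2961 = 0.0234  (Exxon)
  w_2 = 0.171968·1.6813 + -0.011711·7.6430 = 0.1996  (Ford)
  w_3 = 0.171968·-0.1435 + -0.011711·5.5156 = -0.0893  (Honeywell)
  w_4 = 0.171968·2.0007 + -0.011711·13.9036 = 0.1812  (Tesla)
  w_5 = 0.171968·1.7847 + -0.011711·14.7152 = 0.1346  (Visa)
  w_6 = 0.171968·1.9641 + -0.011711·13.2813 = 0.1822  (Alcoa)
Σw_i=1.0000  μᵀw=0.1640
σ²=wᵀΣw=λ₁·μ_p+λ₂ = 0.171968·0.164 + -0.011711 = 0.016492 ≈ 0.0165

0.0165


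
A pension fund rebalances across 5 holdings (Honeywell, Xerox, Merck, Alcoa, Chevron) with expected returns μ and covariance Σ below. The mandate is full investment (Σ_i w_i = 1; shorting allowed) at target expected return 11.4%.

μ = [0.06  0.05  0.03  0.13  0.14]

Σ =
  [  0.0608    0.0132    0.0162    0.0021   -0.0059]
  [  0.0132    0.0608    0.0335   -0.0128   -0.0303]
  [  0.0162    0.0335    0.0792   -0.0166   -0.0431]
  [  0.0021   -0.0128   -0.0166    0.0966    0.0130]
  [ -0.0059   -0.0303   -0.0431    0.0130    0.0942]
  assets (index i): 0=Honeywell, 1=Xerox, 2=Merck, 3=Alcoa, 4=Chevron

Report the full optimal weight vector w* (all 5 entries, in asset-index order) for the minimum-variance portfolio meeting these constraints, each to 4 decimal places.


-0.0165  0.1906  0.0635  0.3179  0.4445

x=Σ⁻¹μ = [0.5126  1.5201  1.2186  1.4268  2.3679]
y=Σ⁻¹𝟙 = [9.3357  18.8640  18.4124  12.5888  23.9552]
a=μᵀx=0.660307  b=𝟙ᵀx=7.045994  c=𝟙ᵀy=83.156187  D=ac−b²=5.262602
λ₁=(c·0.114−b)/D = (83.156187·0.114−7.045994)/5.262602 = 0.462473
λ₂=(a−b·0.114)/D = (0.660307−7.045994·0.114)/5.262602 = -0.027161
w* = 0.462473·x + -0.027161·y:
  w_0 = 0.462473·0.5126 + -0.027161·9.3357 = -0.0165  (Honeywell)
  w_1 = 0.462473·1.5201 + -0.027161·18.8640 = 0.1906  (Xerox)
  w_2 = 0.462473·1.2186 + -0.027161·18.4124 = 0.0635  (Merck)
  w_3 = 0.462473·1.4268 + -0.027161·12.5888 = 0.3179  (Alcoa)
  w_4 = 0.462473·2.3679 + -0.027161·23.9552 = 0.4445  (Chevron)
Σw_i=1.0000  μᵀw=0.1140
σ²=wᵀΣw=λ₁·μ_p+λ₂ = 0.462473·0.114 + -0.027161 = 0.025561 ≈ 0.0256


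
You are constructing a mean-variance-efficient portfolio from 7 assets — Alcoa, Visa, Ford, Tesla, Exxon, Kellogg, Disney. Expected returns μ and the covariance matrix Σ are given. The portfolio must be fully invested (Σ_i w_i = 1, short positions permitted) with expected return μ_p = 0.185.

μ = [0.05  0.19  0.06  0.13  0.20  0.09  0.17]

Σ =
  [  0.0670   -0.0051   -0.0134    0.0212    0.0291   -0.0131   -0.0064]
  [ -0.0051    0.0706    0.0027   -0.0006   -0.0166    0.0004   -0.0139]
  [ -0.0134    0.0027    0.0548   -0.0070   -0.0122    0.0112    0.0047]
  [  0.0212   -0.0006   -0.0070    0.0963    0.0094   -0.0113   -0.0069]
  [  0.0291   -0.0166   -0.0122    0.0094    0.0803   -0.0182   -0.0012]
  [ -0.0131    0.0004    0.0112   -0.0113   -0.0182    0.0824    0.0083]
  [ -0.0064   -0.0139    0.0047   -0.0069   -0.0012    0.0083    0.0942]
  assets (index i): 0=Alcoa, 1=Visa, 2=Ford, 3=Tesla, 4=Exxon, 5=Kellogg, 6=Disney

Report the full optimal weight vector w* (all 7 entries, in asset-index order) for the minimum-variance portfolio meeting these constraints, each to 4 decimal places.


-0.1173  0.3359  0.0283  0.1171  0.3428  0.1035  0.1897

u=Σ⁻¹μ = [-0.2917  3.9865  1.3402  1.5221  3.8595  1.6719  2.3196]
v=Σ⁻¹𝟙 = [14.4075  21.0632  21.6181  9.9584  17.3600  15.2531  13.2306]
a=μᵀu=2.337835  b=𝟙ᵀu=14.408055  c=𝟙ᵀv=112.890991  D=ac−b²=56.328460
λ₁=(c·0.185−b)/D = (112.890991·0.185−14.408055)/56.328460 = 0.114982
λ₂=(a−b·0.185)/D = (2.337835−14.408055·0.185)/56.328460 = -0.005817
w* = 0.114982·u + -0.005817·v:
  w_0 = 0.114982·-0.2917 + -0.005817·14.4075 = -0.1173  (Alcoa)
  w_1 = 0.114982·3.9865 + -0.005817·21.0632 = 0.3359  (Visa)
  w_2 = 0.114982·1.3402 + -0.005817·21.6181 = 0.0283  (Ford)
  w_3 = 0.114982·1.5221 + -0.005817·9.9584 = 0.1171  (Tesla)
  w_4 = 0.114982·3.8595 + -0.005817·17.3600 = 0.3428  (Exxon)
  w_5 = 0.114982·1.6719 + -0.005817·15.2531 = 0.1035  (Kellogg)
  w_6 = 0.114982·2.3196 + -0.005817·13.2306 = 0.1897  (Disney)
Σw_i=1.0000  μᵀw=0.1850
σ²=wᵀΣw=λ₁·μ_p+λ₂ = 0.114982·0.185 + -0.005817 = 0.015455 ≈ 0.0155


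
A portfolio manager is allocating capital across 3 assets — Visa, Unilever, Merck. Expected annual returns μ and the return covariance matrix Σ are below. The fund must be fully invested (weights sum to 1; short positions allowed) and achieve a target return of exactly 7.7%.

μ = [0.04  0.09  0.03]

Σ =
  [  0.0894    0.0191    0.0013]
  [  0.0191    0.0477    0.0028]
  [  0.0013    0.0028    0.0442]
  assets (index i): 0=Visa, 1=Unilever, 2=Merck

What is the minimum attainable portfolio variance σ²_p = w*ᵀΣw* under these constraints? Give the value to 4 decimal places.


g=Σ⁻¹μ = [0.0472  1.8349  0.5611]
h=Σ⁻¹𝟙 = [7.2874  16.7933  21.3463]
a=μᵀg=0.183867  b=𝟙ᵀg=2.443283  c=𝟙ᵀh=45.427013  D=ac−b²=2.382911
λ₁=(c·0.077−b)/D = (45.427013·0.077−2.443283)/2.382911 = 0.442567
λ₂=(a−b·0.077)/D = (0.183867−2.443283·0.077)/2.382911 = -0.001790
w* = 0.442567·g + -0.001790·h:
  w_0 = 0.442567·0.0472 + -0.001790·7.2874 = 0.0079  (Visa)
  w_1 = 0.442567·1.8349 + -0.001790·16.7933 = 0.7820  (Unilever)
  w_2 = 0.442567·0.5611 + -0.001790·21.3463 = 0.2101  (Merck)
Σw_i=1.0000  μᵀw=0.0770
σ²=wᵀΣw=λ₁·μ_p+λ₂ = 0.442567·0.077 + -0.001790 = 0.032288 ≈ 0.0323

0.0323


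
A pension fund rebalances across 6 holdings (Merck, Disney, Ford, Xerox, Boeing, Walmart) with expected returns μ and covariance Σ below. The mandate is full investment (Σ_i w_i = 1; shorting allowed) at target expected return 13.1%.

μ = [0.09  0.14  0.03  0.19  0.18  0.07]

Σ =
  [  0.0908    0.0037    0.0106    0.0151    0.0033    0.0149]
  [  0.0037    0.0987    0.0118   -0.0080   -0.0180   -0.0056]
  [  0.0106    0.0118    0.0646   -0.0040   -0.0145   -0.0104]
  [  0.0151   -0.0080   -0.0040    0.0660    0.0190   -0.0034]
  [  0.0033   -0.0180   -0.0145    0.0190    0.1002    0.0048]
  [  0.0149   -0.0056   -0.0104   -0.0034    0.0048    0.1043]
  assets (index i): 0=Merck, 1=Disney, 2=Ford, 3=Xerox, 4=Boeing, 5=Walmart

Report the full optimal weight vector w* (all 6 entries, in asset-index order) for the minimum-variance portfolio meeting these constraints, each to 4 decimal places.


g=Σ⁻¹μ = [0.1825  1.8924  0.7686  2.6677  1.6959  0.8322]
h=Σ⁻¹𝟙 = [3.8088  11.6982  17.9717  14.1116  11.3347  11.4021]
a=μᵀg=1.174792  b=𝟙ᵀg=8.039287  c=𝟙ᵀh=70.327037  D=ac−b²=17.989505
λ₁=(c·0.131−b)/D = (70.327037·0.131−8.039287)/17.989505 = 0.065236
λ₂=(a−b·0.131)/D = (1.174792−8.039287·0.131)/17.989505 = 0.006762
w* = 0.065236·g + 0.006762·h:
  w_0 = 0.065236·0.1825 + 0.006762·3.8088 = 0.0377  (Merck)
  w_1 = 0.065236·1.8924 + 0.006762·11.6982 = 0.2026  (Disney)
  w_2 = 0.065236·0.7686 + 0.006762·17.9717 = 0.1717  (Ford)
  w_3 = 0.065236·2.6677 + 0.006762·14.1116 = 0.2694  (Xerox)
  w_4 = 0.065236·1.6959 + 0.006762·11.3347 = 0.1873  (Boeing)
  w_5 = 0.065236·0.8322 + 0.006762·11.4021 = 0.1314  (Walmart)
Σw_i=1.0000  μᵀw=0.1310
σ²=wᵀΣw=λ₁·μ_p+λ₂ = 0.065236·0.131 + 0.006762 = 0.015308 ≈ 0.0153

0.0377  0.2026  0.1717  0.2694  0.1873  0.1314


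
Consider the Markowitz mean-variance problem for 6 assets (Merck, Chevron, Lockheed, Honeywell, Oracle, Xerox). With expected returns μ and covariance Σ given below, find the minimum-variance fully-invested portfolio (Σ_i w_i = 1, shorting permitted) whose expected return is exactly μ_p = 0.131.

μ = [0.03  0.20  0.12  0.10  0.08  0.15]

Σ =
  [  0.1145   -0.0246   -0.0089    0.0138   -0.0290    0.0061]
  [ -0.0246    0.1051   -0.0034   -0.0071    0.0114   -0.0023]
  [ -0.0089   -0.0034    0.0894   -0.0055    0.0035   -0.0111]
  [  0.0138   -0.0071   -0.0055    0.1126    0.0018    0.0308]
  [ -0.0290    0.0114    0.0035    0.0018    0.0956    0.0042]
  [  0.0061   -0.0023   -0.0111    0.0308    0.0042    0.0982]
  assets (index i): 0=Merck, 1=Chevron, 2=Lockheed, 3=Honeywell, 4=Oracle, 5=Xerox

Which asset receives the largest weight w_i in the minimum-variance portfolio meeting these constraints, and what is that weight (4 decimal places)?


x=Σ⁻¹μ = [0.8891  2.1612  1.7075  0.5758  0.7094  1.5049]
y=Σ⁻¹𝟙 = [14.4728  12.6170  14.0805  5.9964  12.3326  8.7632]
a=μᵀx=1.003885  b=𝟙ᵀx=7.547950  c=𝟙ᵀy=68.262345  D=ac−b²=11.555974
λ₁=(c·0.131−b)/D = (68.262345·0.131−7.547950)/11.555974 = 0.120666
λ₂=(a−b·0.131)/D = (1.003885−7.547950·0.131)/11.555974 = 0.001307
w* = 0.120666·x + 0.001307·y:
  w_0 = 0.120666·0.8891 + 0.001307·14.4728 = 0.1262  (Merck)
  w_1 = 0.120666·2.1612 + 0.001307·12.6170 = 0.2773  (Chevron)
  w_2 = 0.120666·1.7075 + 0.001307·14.0805 = 0.2244  (Lockheed)
  w_3 = 0.120666·0.5758 + 0.001307·5.9964 = 0.0773  (Honeywell)
  w_4 = 0.120666·0.7094 + 0.001307·12.3326 = 0.1017  (Oracle)
  w_5 = 0.120666·1.5049 + 0.001307·8.7632 = 0.1930  (Xerox)
Σw_i=1.0000  μᵀw=0.1310
σ²=wᵀΣw=λ₁·μ_p+λ₂ = 0.120666·0.131 + 0.001307 = 0.017114 ≈ 0.0171

Chevron (0.2773)


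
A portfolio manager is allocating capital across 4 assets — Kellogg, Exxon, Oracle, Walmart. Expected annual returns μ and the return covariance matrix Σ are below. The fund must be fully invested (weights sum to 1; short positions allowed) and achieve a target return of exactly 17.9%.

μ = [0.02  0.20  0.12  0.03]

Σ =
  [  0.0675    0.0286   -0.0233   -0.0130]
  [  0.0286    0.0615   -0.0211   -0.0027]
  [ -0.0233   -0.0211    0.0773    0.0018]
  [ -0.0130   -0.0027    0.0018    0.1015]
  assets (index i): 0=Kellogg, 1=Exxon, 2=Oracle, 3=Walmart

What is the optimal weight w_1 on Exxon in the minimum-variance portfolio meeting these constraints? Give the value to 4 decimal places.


x=Σ⁻¹μ = [-0.6471  4.4452  2.5641  0.2855]
y=Σ⁻¹𝟙 = [18.1145  16.0932  22.5055  12.2013]
a=μᵀx=1.192349  b=𝟙ᵀx=6.647634  c=𝟙ᵀy=68.914472  D=ac−b²=37.979078
λ₁=(c·0.179−b)/D = (68.914472·0.179−6.647634)/37.979078 = 0.149768
λ₂=(a−b·0.179)/D = (1.192349−6.647634·0.179)/37.979078 = 0.000064
w* = 0.149768·x + 0.000064·y:
  w_0 = 0.149768·-0.6471 + 0.000064·18.1145 = -0.0958  (Kellogg)
  w_1 = 0.149768·4.4452 + 0.000064·16.0932 = 0.6668  (Exxon)
  w_2 = 0.149768·2.5641 + 0.000064·22.5055 = 0.3855  (Oracle)
  w_3 = 0.149768·0.2855 + 0.000064·12.2013 = 0.0435  (Walmart)
Σw_i=1.0000  μᵀw=0.1790
σ²=wᵀΣw=λ₁·μ_p+λ₂ = 0.149768·0.179 + 0.000064 = 0.026872 ≈ 0.0269

0.6668


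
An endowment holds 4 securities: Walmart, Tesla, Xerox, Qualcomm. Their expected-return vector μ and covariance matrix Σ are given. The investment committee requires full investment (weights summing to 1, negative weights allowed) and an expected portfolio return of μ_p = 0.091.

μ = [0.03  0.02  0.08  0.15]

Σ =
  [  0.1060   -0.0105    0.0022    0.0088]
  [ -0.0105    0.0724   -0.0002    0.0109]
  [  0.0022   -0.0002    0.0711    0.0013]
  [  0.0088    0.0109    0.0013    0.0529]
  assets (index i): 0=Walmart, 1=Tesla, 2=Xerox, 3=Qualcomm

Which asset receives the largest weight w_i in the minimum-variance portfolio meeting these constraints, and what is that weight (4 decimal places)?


u=Σ⁻¹μ = [0.0107  -0.1465  1.0726  2.8376]
v=Σ⁻¹𝟙 = [9.2525  13.0316  13.5528  14.3462]
a=μᵀu=0.508833  b=𝟙ᵀu=3.774360  c=𝟙ᵀv=50.183111  D=ac−b²=11.289005
λ₁=(c·0.091−b)/D = (50.183111·0.091−3.774360)/11.289005 = 0.070184
λ₂=(a−b·0.091)/D = (0.508833−3.774360·0.091)/11.289005 = 0.014648
w* = 0.070184·u + 0.014648·v:
  w_0 = 0.070184·0.0107 + 0.014648·9.2525 = 0.1363  (Walmart)
  w_1 = 0.070184·-0.1465 + 0.014648·13.0316 = 0.1806  (Tesla)
  w_2 = 0.070184·1.0726 + 0.014648·13.5528 = 0.2738  (Xerox)
  w_3 = 0.070184·2.8376 + 0.014648·14.3462 = 0.4093  (Qualcomm)
Σw_i=1.0000  μᵀw=0.0910
σ²=wᵀΣw=λ₁·μ_p+λ₂ = 0.070184·0.091 + 0.014648 = 0.021035 ≈ 0.0210

Qualcomm (0.4093)
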